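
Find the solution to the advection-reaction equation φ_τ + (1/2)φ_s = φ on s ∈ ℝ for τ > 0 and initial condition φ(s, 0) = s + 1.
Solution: Substitute φ = exp(τ)u, i.e. u = exp(-τ)φ.
By the product rule, φ_τ = exp(τ)(u_τ + u), φ_s = exp(τ)u_s.
Substituting into the PDE and dividing by exp(τ): u_τ + u + (1/2)u_s = u.
The lower-order terms cancel, leaving the standard advection equation u_τ + (1/2)u_s = 0.
Initial data for u: u(s,0) = φ(s,0) = s + 1.
Solve for u:
  By method of characteristics (waves move right with speed 1/2):
  Along characteristics s - (1/2)τ = const, u is constant, so u(s,τ) = f(s - (1/2)τ) with f = u(·, 0).
Hence u(s,τ) = s - (1/2)τ + 1.
Transform back: φ(s,τ) = exp(τ)u(s,τ).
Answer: φ(s, τ) = sexp(τ) - (1/2)τexp(τ) + exp(τ)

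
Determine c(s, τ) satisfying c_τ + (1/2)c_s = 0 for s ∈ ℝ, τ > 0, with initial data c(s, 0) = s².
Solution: By method of characteristics (waves move right with speed 1/2):
Along characteristics s - (1/2)τ = const, c is constant, so c(s,τ) = f(s - (1/2)τ) with f = c(·, 0).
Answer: c(s, τ) = s² - sτ + (1/4)τ²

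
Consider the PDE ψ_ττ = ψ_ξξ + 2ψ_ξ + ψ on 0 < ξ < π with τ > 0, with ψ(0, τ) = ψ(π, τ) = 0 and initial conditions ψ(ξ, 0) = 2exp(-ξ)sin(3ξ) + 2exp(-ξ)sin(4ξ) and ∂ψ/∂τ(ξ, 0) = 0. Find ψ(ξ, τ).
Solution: Substitute ψ = exp(-ξ)u.
Then ψ_ξ = exp(-ξ)(u_ξ - u), ψ_ξξ = exp(-ξ)(u_ξξ - 2u_ξ + u), ψ_ττ = exp(-ξ)u_ττ; substituting and dividing by exp(-ξ), the lower-order terms cancel: u_ττ = u_ξξ (standard wave equation).
Data for u: u(ξ,0) = exp(ξ)ψ(ξ,0) = 2sin(3ξ) + 2sin(4ξ); u_τ(ξ,0) = exp(ξ)ψ_τ(ξ,0) = 0. The boundary conditions carry over: u(0,τ) = u(π,τ) = 0.
Separating variables: u = Σ [A_n cos(ω_n τ) + B_n sin(ω_n τ)] sin(nξ), ω_n = n. From ICs: A_3=2, A_4=2.
So u(ξ,τ) = 2sin(3ξ)cos(3τ) + 2sin(4ξ)cos(4τ), and ψ(ξ,τ) = exp(-ξ)u(ξ,τ).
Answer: ψ(ξ, τ) = 2exp(-ξ)sin(3ξ)cos(3τ) + 2exp(-ξ)sin(4ξ)cos(4τ)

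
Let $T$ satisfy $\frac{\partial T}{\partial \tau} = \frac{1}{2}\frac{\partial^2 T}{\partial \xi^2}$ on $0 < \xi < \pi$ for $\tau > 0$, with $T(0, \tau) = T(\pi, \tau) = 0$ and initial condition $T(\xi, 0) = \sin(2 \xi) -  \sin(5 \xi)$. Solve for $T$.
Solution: Using separation of variables $T = X(\xi)G(\tau)$:
Eigenfunctions: $\sin(n\xi)$, $n = 1, 2, 3, \ldots$
General solution: $T(\xi, \tau) = \sum c_n \sin(n\xi) e^{-n^2 \tau/2}$
Matching $T(\xi,0) = \sin(2 \xi) - \sin(5 \xi)$ term by term: $c_2=1, c_5=-1$.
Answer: $T(\xi, \tau) = e^{-2 \tau} \sin(2 \xi) -  e^{-25 \tau/2} \sin(5 \xi)$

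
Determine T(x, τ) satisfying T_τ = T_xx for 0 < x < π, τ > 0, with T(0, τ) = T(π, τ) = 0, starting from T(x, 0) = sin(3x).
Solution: Separating variables: T = Σ c_n exp(-n²τ) sin(nx). From T(x,0) = sin(3x): c_3=1.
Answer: T(x, τ) = exp(-9τ)sin(3x)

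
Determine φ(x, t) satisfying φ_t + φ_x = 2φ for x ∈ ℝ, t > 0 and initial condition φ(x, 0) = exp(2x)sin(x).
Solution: Substitute φ = exp(2x)u.
Then φ_x = exp(2x)(u_x + 2u), φ_t = exp(2x)u_t; substituting and dividing by exp(2x), the lower-order terms cancel: u_t + u_x = 0 (standard advection equation).
Data for u: u(x,0) = exp(-2x)φ(x,0) = sin(x).
By characteristics (dx/dt = 1), u(x,t) = f(x - t) with f = u(·, 0).
So u(x,t) = -sin(t - x), and φ(x,t) = exp(2x)u(x,t).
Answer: φ(x, t) = -exp(2x)sin(t - x)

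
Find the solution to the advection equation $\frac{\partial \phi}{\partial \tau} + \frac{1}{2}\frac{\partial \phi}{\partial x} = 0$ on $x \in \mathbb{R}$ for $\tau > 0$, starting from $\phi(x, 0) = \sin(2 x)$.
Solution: By characteristics ($dx/d\tau = 1/2$), $\phi(x,\tau) = f(x - \frac{1}{2}\tau)$ with $f = \phi( \cdot , 0)$.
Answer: $\phi(x, \tau) = - \sin(\tau - 2 x)$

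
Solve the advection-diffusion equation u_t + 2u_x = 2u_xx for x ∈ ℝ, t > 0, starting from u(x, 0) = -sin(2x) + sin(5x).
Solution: Change to a moving frame: let η = x - 2t, σ = t and write u(x,t) = w(η,σ).
By the chain rule u_t = w_σ - 2w_η, u_x = w_η, u_xx = w_ηη.
Then u_t + 2u_x = w_σ: the advection term cancels and the PDE becomes the heat equation w_σ = 2w_ηη on η ∈ ℝ.
Initial data: w(η,0) = u(η,0) = -sin(2η) + sin(5η).
On η ∈ ℝ each mode satisfies (sin(nη))″ = -n² sin(nη), so exp(-2n²σ) sin(nη) solves the heat equation; by superposition w(η,σ) = Σ c_n exp(-2n²σ) sin(nη).
Reading off the coefficients: c_2=-1, c_5=1, so w(η,σ) = -exp(-8σ)sin(2η) + exp(-50σ)sin(5η).
Substituting back η = x - 2t, σ = t: u(x,t) = w(x - 2t, t).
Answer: u(x, t) = exp(-8t)sin(4t - 2x) - exp(-50t)sin(10t - 5x)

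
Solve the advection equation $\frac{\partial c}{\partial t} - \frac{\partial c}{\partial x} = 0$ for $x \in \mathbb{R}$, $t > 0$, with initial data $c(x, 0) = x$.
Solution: By method of characteristics (waves move left with speed 1):
Along characteristics $x + t =$ const, $c$ is constant, so $c(x,t) = f(x + t)$ with $f = c( \cdot , 0)$.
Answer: $c(x, t) = t + x$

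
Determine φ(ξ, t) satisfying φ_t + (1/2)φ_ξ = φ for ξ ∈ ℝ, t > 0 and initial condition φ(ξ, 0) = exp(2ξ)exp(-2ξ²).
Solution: Substitute φ = exp(2ξ)u.
Then φ_ξ = exp(2ξ)(u_ξ + 2u), φ_t = exp(2ξ)u_t; substituting and dividing by exp(2ξ), the lower-order terms cancel: u_t + (1/2)u_ξ = 0 (standard advection equation).
Data for u: u(ξ,0) = exp(-2ξ)φ(ξ,0) = exp(-2ξ²).
By characteristics (dξ/dt = 1/2), u(ξ,t) = f(ξ - (1/2)t) with f = u(·, 0).
So u(ξ,t) = exp(-2(-t/2 + ξ)²), and φ(ξ,t) = exp(2ξ)u(ξ,t).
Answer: φ(ξ, t) = exp(2ξ)exp(-2(-t/2 + ξ)²)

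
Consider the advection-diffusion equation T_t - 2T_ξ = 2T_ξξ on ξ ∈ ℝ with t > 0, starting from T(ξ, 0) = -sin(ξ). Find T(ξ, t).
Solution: Moving frame: η = ξ + 2t, σ = t, T = u(η,σ), so T_t = u_σ + 2u_η and T_ξξ = u_ηη.
Hence T_t - 2T_ξ = u_σ and the PDE becomes the heat equation u_σ = 2u_ηη on η ∈ ℝ.
Initial data: u(η,0) = T(η,0) = -sin(η). Each mode sin(nη) decays as exp(-2n²σ) on ℝ, so u(η,σ) = Σ c_n exp(-2n²σ) sin(nη) with c_1=-1: u(η,σ) = -exp(-2σ)sin(η).
Substituting back: T(ξ,t) = u(ξ + 2t, t).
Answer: T(ξ, t) = -exp(-2t)sin(2t + ξ)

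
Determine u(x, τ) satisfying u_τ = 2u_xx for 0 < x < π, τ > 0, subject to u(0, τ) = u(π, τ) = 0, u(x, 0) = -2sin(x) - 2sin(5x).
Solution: Separating variables: u = Σ c_n exp(-2n²τ) sin(nx). From u(x,0) = -2sin(x) - 2sin(5x): c_1=-2, c_5=-2.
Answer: u(x, τ) = -2exp(-2τ)sin(x) - 2exp(-50τ)sin(5x)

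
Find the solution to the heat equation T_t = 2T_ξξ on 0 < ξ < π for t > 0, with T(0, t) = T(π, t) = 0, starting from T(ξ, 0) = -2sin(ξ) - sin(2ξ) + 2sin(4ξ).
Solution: Separating variables: T = Σ c_n exp(-2n²t) sin(nξ). From T(ξ,0) = -2sin(ξ) - sin(2ξ) + 2sin(4ξ): c_1=-2, c_2=-1, c_4=2.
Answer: T(ξ, t) = -2exp(-2t)sin(ξ) - exp(-8t)sin(2ξ) + 2exp(-32t)sin(4ξ)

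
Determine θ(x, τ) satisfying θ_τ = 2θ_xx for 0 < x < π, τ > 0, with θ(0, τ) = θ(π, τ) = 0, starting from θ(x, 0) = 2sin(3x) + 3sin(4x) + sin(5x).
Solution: Using separation of variables θ = X(x)G(τ):
Eigenfunctions: sin(nx), n = 1, 2, 3, ...
General solution: θ(x, τ) = Σ c_n sin(nx) exp(-2n² τ)
Matching θ(x,0) = 2sin(3x) + 3sin(4x) + sin(5x) term by term: c_3=2, c_4=3, c_5=1.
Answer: θ(x, τ) = 2exp(-18τ)sin(3x) + 3exp(-32τ)sin(4x) + exp(-50τ)sin(5x)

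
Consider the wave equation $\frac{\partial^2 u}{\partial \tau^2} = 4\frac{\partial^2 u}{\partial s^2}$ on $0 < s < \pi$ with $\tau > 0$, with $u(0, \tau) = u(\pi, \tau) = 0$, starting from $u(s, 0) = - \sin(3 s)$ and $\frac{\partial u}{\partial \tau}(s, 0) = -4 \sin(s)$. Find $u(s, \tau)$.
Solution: Separating variables: $u = \sum [A_n \cos(\omega_n \tau) + B_n \sin(\omega_n \tau)] \sin(ns)$, $\omega_n = 2n$. From ICs ($B_n$ = velocity coefficient / $\omega_n$): $A_3=-1, B_1=-2$.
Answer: $u(s, \tau) = -2 \sin(2 \tau) \sin(s) -  \sin(3 s) \cos(6 \tau)$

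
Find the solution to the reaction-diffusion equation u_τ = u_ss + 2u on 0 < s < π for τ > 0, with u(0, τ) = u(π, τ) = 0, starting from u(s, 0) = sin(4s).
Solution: Substitute u = exp(2τ)w, i.e. w = exp(-2τ)u.
By the product rule, u_τ = exp(2τ)(w_τ + 2w), u_ss = exp(2τ)w_ss.
Substituting into the PDE and dividing by exp(2τ): w_τ + 2w = w_ss + 2w.
The lower-order terms cancel, leaving the standard heat equation w_τ = w_ss.
Initial data for w: w(s,0) = u(s,0) = sin(4s). The boundary conditions carry over: w(0,τ) = w(π,τ) = 0.
Solve for w:
  Using separation of variables w = X(s)T(τ):
  Eigenfunctions: sin(ns), n = 1, 2, 3, ...
  General solution: w(s, τ) = Σ c_n sin(ns) exp(-n² τ)
  Matching w(s,0) = sin(4s) term by term: c_4=1.
Hence w(s,τ) = exp(-16τ)sin(4s).
Transform back: u(s,τ) = exp(2τ)w(s,τ).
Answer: u(s, τ) = exp(-14τ)sin(4s)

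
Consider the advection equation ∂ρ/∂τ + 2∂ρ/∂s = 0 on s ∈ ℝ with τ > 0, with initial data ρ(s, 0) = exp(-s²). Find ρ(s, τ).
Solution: By method of characteristics (waves move right with speed 2):
Along characteristics s - 2τ = const, ρ is constant, so ρ(s,τ) = f(s - 2τ) with f = ρ(·, 0).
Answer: ρ(s, τ) = exp(-(s - 2τ)²)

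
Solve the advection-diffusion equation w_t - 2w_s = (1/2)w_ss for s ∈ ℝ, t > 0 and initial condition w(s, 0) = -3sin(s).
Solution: Moving frame: η = s + 2t, σ = t, w = u(η,σ), so w_t = u_σ + 2u_η and w_ss = u_ηη.
Hence w_t - 2w_s = u_σ and the PDE becomes the heat equation u_σ = (1/2)u_ηη on η ∈ ℝ.
Initial data: u(η,0) = w(η,0) = -3sin(η). Each mode sin(nη) decays as exp(-n²σ/2) on ℝ, so u(η,σ) = Σ c_n exp(-n²σ/2) sin(nη) with c_1=-3: u(η,σ) = -3exp(-σ/2)sin(η).
Substituting back: w(s,t) = u(s + 2t, t).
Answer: w(s, t) = -3exp(-t/2)sin(s + 2t)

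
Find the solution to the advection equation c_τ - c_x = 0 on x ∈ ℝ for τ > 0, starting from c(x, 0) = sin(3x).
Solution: By method of characteristics (waves move left with speed 1):
Along characteristics x + τ = const, c is constant, so c(x,τ) = f(x + τ) with f = c(·, 0).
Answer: c(x, τ) = sin(3x + 3τ)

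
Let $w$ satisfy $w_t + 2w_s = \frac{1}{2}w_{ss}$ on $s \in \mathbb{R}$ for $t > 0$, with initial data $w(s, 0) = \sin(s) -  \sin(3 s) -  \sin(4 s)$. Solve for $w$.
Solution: Moving frame: $\eta = s - 2t$, $\sigma = t$, $w = u(\eta,\sigma)$, so $w_t = u_{\sigma} - 2u_{\eta}$ and $w_{ss} = u_{\eta\eta}$.
Hence $w_t + 2w_s = u_{\sigma}$ and the PDE becomes the heat equation $u_{\sigma} = \frac{1}{2}u_{\eta\eta}$ on $\eta \in \mathbb{R}$.
Initial data: $u(\eta,0) = w(\eta,0) = \sin(\eta) - \sin(3 \eta) - \sin(4 \eta)$. Each mode $\sin(n\eta)$ decays as $e^{-n^2\sigma/2}$ on $\mathbb{R}$, so $u(\eta,\sigma) = \sum c_n e^{-n^2\sigma/2} \sin(n\eta)$ with $c_1=1, c_3=-1, c_4=-1$: $u(\eta,\sigma) = - e^{-8 \sigma} \sin(4 \eta) + e^{-\sigma/2} \sin(\eta) - e^{-9 \sigma/2} \sin(3 \eta)$.
Substituting back: $w(s,t) = u(s - 2t, t)$.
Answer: $w(s, t) = - e^{-8 t} \sin(4 s - 8 t) + e^{-t/2} \sin(s - 2 t) -  e^{-9 t/2} \sin(3 s - 6 t)$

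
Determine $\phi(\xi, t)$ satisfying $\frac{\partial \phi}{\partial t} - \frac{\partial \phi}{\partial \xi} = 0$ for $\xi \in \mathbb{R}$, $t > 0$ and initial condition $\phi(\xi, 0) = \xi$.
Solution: By method of characteristics (waves move left with speed 1):
Along characteristics $\xi + t =$ const, $\phi$ is constant, so $\phi(\xi,t) = f(\xi + t)$ with $f = \phi( \cdot , 0)$.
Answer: $\phi(\xi, t) = \xi + t$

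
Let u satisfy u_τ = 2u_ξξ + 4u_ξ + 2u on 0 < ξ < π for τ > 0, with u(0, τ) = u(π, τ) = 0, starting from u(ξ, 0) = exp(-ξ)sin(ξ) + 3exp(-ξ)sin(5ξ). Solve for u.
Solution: Substitute u = exp(-ξ)w.
Then u_ξ = exp(-ξ)(w_ξ - w), u_ξξ = exp(-ξ)(w_ξξ - 2w_ξ + w), u_τ = exp(-ξ)w_τ; substituting and dividing by exp(-ξ), the lower-order terms cancel: w_τ = 2w_ξξ (standard heat equation).
Data for w: w(ξ,0) = exp(ξ)u(ξ,0) = sin(ξ) + 3sin(5ξ). The boundary conditions carry over: w(0,τ) = w(π,τ) = 0.
Separating variables: w = Σ c_n exp(-2n²τ) sin(nξ). From w(ξ,0) = sin(ξ) + 3sin(5ξ): c_1=1, c_5=3.
So w(ξ,τ) = exp(-2τ)sin(ξ) + 3exp(-50τ)sin(5ξ), and u(ξ,τ) = exp(-ξ)w(ξ,τ).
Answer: u(ξ, τ) = exp(-ξ)exp(-2τ)sin(ξ) + 3exp(-ξ)exp(-50τ)sin(5ξ)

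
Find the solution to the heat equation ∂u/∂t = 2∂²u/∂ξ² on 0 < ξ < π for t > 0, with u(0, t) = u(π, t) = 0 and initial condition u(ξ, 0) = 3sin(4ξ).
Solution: Using separation of variables u = X(ξ)T(t):
Eigenfunctions: sin(nξ), n = 1, 2, 3, ...
General solution: u(ξ, t) = Σ c_n sin(nξ) exp(-2n² t)
Matching u(ξ,0) = 3sin(4ξ) term by term: c_4=3.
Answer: u(ξ, t) = 3exp(-32t)sin(4ξ)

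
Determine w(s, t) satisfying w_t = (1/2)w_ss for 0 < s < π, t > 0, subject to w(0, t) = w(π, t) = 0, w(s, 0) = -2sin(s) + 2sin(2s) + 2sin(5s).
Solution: Separating variables: w = Σ c_n exp(-n²t/2) sin(ns). From w(s,0) = -2sin(s) + 2sin(2s) + 2sin(5s): c_1=-2, c_2=2, c_5=2.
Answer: w(s, t) = 2exp(-2t)sin(2s) - 2exp(-t/2)sin(s) + 2exp(-25t/2)sin(5s)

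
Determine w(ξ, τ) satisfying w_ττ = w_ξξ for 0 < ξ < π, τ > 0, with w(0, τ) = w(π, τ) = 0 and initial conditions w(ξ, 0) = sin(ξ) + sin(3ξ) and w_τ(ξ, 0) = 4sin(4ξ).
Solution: Separating variables: w = Σ [A_n cos(ω_n τ) + B_n sin(ω_n τ)] sin(nξ), ω_n = n. From ICs (B_n = velocity coefficient / ω_n): A_1=1, A_3=1, B_4=1.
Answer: w(ξ, τ) = sin(ξ)cos(τ) + sin(3ξ)cos(3τ) + sin(4ξ)sin(4τ)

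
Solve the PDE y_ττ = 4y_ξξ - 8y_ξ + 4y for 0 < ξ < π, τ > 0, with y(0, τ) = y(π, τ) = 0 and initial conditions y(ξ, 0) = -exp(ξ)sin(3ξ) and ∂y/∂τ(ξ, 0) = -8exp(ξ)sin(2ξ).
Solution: Substitute y = exp(ξ)u, i.e. u = exp(-ξ)y.
By the product rule, y_ξ = exp(ξ)(u_ξ + u), y_ξξ = exp(ξ)(u_ξξ + 2u_ξ + u), y_ττ = exp(ξ)u_ττ.
Substituting into the PDE and dividing by exp(ξ): u_ττ = 4(u_ξξ + 2u_ξ + u) - 8(u_ξ + u) + 4u.
The lower-order terms cancel, leaving the standard wave equation u_ττ = 4u_ξξ.
Initial data for u: u(ξ,0) = exp(-ξ)y(ξ,0) = -sin(3ξ); u_τ(ξ,0) = exp(-ξ)y_τ(ξ,0) = -8sin(2ξ). The boundary conditions carry over: u(0,τ) = u(π,τ) = 0.
Solve for u:
  Using separation of variables u = X(ξ)T(τ):
  Eigenfunctions: sin(nξ), n = 1, 2, 3, ...
  General solution: u(ξ, τ) = Σ [A_n cos(2n τ) + B_n sin(2n τ)] sin(nξ)
  From u(ξ,0) = -sin(3ξ): A_3=-1. From u_τ(ξ,0) = -8sin(2ξ), using u_τ(ξ,0) = Σ ω_n B_n sin(nξ) with ω_n = 2n: B_2 = (-8)/4 = -2.
Hence u(ξ,τ) = -2sin(2ξ)sin(4τ) - sin(3ξ)cos(6τ).
Transform back: y(ξ,τ) = exp(ξ)u(ξ,τ).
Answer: y(ξ, τ) = -2exp(ξ)sin(2ξ)sin(4τ) - exp(ξ)sin(3ξ)cos(6τ)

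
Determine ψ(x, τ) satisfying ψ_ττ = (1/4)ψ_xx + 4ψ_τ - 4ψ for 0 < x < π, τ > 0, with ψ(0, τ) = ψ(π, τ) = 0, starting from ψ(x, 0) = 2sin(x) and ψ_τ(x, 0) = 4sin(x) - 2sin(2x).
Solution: Substitute ψ = exp(2τ)u, i.e. u = exp(-2τ)ψ.
By the product rule, ψ_τ = exp(2τ)(u_τ + 2u), ψ_ττ = exp(2τ)(u_ττ + 4u_τ + 4u), ψ_xx = exp(2τ)u_xx.
Substituting into the PDE and dividing by exp(2τ): u_ττ + 4u_τ + 4u = (1/4)u_xx + 4(u_τ + 2u) - 4u.
The lower-order terms cancel, leaving the standard wave equation u_ττ = (1/4)u_xx.
Initial data for u: u(x,0) = ψ(x,0) = 2sin(x); u_τ(x,0) = ψ_τ(x,0) - 2ψ(x,0) = -2sin(2x). The boundary conditions carry over: u(0,τ) = u(π,τ) = 0.
Solve for u:
  Using separation of variables u = X(x)T(τ):
  Eigenfunctions: sin(nx), n = 1, 2, 3, ...
  General solution: u(x, τ) = Σ [A_n cos(n τ/2) + B_n sin(n τ/2)] sin(nx)
  From u(x,0) = 2sin(x): A_1=2. From u_τ(x,0) = -2sin(2x), using u_τ(x,0) = Σ ω_n B_n sin(nx) with ω_n = n/2: B_2 = (-2)/1 = -2.
Hence u(x,τ) = 2sin(x)cos(τ/2) - 2sin(2x)sin(τ).
Transform back: ψ(x,τ) = exp(2τ)u(x,τ).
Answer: ψ(x, τ) = 2exp(2τ)sin(x)cos(τ/2) - 2exp(2τ)sin(2x)sin(τ)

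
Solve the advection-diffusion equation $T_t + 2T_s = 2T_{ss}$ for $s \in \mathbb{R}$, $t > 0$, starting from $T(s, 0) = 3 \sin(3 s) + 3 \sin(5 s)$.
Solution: Moving frame: $\eta = s - 2t$, $\sigma = t$, $T = u(\eta,\sigma)$, so $T_t = u_{\sigma} - 2u_{\eta}$ and $T_{ss} = u_{\eta\eta}$.
Hence $T_t + 2T_s = u_{\sigma}$ and the PDE becomes the heat equation $u_{\sigma} = 2u_{\eta\eta}$ on $\eta \in \mathbb{R}$.
Initial data: $u(\eta,0) = T(\eta,0) = 3 \sin(3 \eta) + 3 \sin(5 \eta)$. Each mode $\sin(n\eta)$ decays as $e^{-2n^2\sigma}$ on $\mathbb{R}$, so $u(\eta,\sigma) = \sum c_n e^{-2n^2\sigma} \sin(n\eta)$ with $c_3=3, c_5=3$: $u(\eta,\sigma) = 3 e^{-18 \sigma} \sin(3 \eta) + 3 e^{-50 \sigma} \sin(5 \eta)$.
Substituting back: $T(s,t) = u(s - 2t, t)$.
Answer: $T(s, t) = 3 e^{-18 t} \sin(3 s - 6 t) + 3 e^{-50 t} \sin(5 s - 10 t)$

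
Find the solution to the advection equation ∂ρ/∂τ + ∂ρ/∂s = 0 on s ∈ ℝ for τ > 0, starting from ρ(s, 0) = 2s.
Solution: By method of characteristics (waves move right with speed 1):
Along characteristics s - τ = const, ρ is constant, so ρ(s,τ) = f(s - τ) with f = ρ(·, 0).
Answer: ρ(s, τ) = 2s - 2τ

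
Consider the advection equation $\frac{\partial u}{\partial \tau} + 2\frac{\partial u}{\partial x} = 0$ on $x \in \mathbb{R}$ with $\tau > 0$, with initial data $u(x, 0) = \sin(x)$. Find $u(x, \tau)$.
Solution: By characteristics ($dx/d\tau = 2$), $u(x,\tau) = f(x - 2\tau)$ with $f = u( \cdot , 0)$.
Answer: $u(x, \tau) = - \sin(2 \tau - x)$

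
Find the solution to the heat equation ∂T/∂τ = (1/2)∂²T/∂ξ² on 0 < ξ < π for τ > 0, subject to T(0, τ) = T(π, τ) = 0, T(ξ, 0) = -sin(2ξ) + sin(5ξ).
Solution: Using separation of variables T = X(ξ)G(τ):
Eigenfunctions: sin(nξ), n = 1, 2, 3, ...
General solution: T(ξ, τ) = Σ c_n sin(nξ) exp(-n² τ/2)
Matching T(ξ,0) = -sin(2ξ) + sin(5ξ) term by term: c_2=-1, c_5=1.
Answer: T(ξ, τ) = -exp(-2τ)sin(2ξ) + exp(-25τ/2)sin(5ξ)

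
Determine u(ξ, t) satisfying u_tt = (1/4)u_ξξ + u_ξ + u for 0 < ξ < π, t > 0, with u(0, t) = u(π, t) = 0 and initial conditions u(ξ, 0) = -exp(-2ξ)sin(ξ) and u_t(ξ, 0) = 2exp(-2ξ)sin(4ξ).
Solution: Substitute u = exp(-2ξ)w.
Then u_ξ = exp(-2ξ)(w_ξ - 2w), u_ξξ = exp(-2ξ)(w_ξξ - 4w_ξ + 4w), u_tt = exp(-2ξ)w_tt; substituting and dividing by exp(-2ξ), the lower-order terms cancel: w_tt = (1/4)w_ξξ (standard wave equation).
Data for w: w(ξ,0) = exp(2ξ)u(ξ,0) = -sin(ξ); w_t(ξ,0) = exp(2ξ)u_t(ξ,0) = 2sin(4ξ). The boundary conditions carry over: w(0,t) = w(π,t) = 0.
Separating variables: w = Σ [A_n cos(ω_n t) + B_n sin(ω_n t)] sin(nξ), ω_n = n/2. From ICs (B_n = velocity coefficient / ω_n): A_1=-1, B_4=1.
So w(ξ,t) = sin(2t)sin(4ξ) - sin(ξ)cos(t/2), and u(ξ,t) = exp(-2ξ)w(ξ,t).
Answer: u(ξ, t) = exp(-2ξ)sin(2t)sin(4ξ) - exp(-2ξ)sin(ξ)cos(t/2)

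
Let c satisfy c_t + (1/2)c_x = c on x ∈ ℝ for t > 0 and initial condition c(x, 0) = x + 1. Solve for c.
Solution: Substitute c = exp(t)u, i.e. u = exp(-t)c.
By the product rule, c_t = exp(t)(u_t + u), c_x = exp(t)u_x.
Substituting into the PDE and dividing by exp(t): u_t + u + (1/2)u_x = u.
The lower-order terms cancel, leaving the standard advection equation u_t + (1/2)u_x = 0.
Initial data for u: u(x,0) = c(x,0) = x + 1.
Solve for u:
  By method of characteristics (waves move right with speed 1/2):
  Along characteristics x - (1/2)t = const, u is constant, so u(x,t) = f(x - (1/2)t) with f = u(·, 0).
Hence u(x,t) = -(1/2)t + x + 1.
Transform back: c(x,t) = exp(t)u(x,t).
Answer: c(x, t) = -(1/2)texp(t) + xexp(t) + exp(t)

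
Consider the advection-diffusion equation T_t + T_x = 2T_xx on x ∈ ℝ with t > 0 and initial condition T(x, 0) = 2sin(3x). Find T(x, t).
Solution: Change to a moving frame: let η = x - t, σ = t and write T(x,t) = u(η,σ).
By the chain rule T_t = u_σ - u_η, T_x = u_η, T_xx = u_ηη.
Then T_t + T_x = u_σ: the advection term cancels and the PDE becomes the heat equation u_σ = 2u_ηη on η ∈ ℝ.
Initial data: u(η,0) = T(η,0) = 2sin(3η).
On η ∈ ℝ each mode satisfies (sin(nη))″ = -n² sin(nη), so exp(-2n²σ) sin(nη) solves the heat equation; by superposition u(η,σ) = Σ c_n exp(-2n²σ) sin(nη).
Reading off the coefficients: c_3=2, so u(η,σ) = 2exp(-18σ)sin(3η).
Substituting back η = x - t, σ = t: T(x,t) = u(x - t, t).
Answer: T(x, t) = -2exp(-18t)sin(3t - 3x)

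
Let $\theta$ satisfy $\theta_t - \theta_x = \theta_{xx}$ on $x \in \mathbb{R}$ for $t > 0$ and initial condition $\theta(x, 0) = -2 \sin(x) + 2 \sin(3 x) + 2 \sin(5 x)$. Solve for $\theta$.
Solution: Change to a moving frame: let $\eta = x + t$, $\sigma = t$ and write $\theta(x,t) = u(\eta,\sigma)$.
By the chain rule $\theta_t = u_{\sigma} + u_{\eta}$, $\theta_x = u_{\eta}$, $\theta_{xx} = u_{\eta\eta}$.
Then $\theta_t - \theta_x = u_{\sigma}$: the advection term cancels and the PDE becomes the heat equation $u_{\sigma} = u_{\eta\eta}$ on $\eta \in \mathbb{R}$.
Initial data: $u(\eta,0) = \theta(\eta,0) = -2 \sin(\eta) + 2 \sin(3 \eta) + 2 \sin(5 \eta)$.
On $\eta \in \mathbb{R}$ each mode satisfies $(\sin(n\eta))'' = -n^2 \sin(n\eta)$, so $e^{-n^2\sigma} \sin(n\eta)$ solves the heat equation; by superposition $u(\eta,\sigma) = \sum c_n e^{-n^2\sigma} \sin(n\eta)$.
Reading off the coefficients: $c_1=-2, c_3=2, c_5=2$, so $u(\eta,\sigma) = -2 e^{-\sigma} \sin(\eta) + 2 e^{-9 \sigma} \sin(3 \eta) + 2 e^{-25 \sigma} \sin(5 \eta)$.
Substituting back $\eta = x + t$, $\sigma = t$: $\theta(x,t) = u(x + t, t)$.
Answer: $\theta(x, t) = -2 e^{-t} \sin(t + x) + 2 e^{-9 t} \sin(3 t + 3 x) + 2 e^{-25 t} \sin(5 t + 5 x)$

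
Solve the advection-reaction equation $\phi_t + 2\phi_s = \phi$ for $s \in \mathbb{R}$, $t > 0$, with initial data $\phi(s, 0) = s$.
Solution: Substitute $\phi = e^{t}u$.
Then $\phi_t = e^{t}(u_t + u)$, $\phi_s = e^{t}u_s$; substituting and dividing by $e^{t}$, the lower-order terms cancel: $u_t + 2u_s = 0$ (standard advection equation).
Data for $u$: $u(s,0) = \phi(s,0) = s$.
By characteristics ($ds/dt = 2$), $u(s,t) = f(s - 2t)$ with $f = u( \cdot , 0)$.
So $u(s,t) = s - 2 t$, and $\phi(s,t) = e^{t}u(s,t)$.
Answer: $\phi(s, t) = s e^{t} - 2 t e^{t}$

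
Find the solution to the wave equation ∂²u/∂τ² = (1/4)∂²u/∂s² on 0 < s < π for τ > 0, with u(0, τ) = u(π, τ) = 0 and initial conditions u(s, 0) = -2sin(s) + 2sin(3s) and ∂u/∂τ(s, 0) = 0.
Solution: Using separation of variables u = X(s)T(τ):
Eigenfunctions: sin(ns), n = 1, 2, 3, ...
General solution: u(s, τ) = Σ [A_n cos(n τ/2) + B_n sin(n τ/2)] sin(ns)
From u(s,0) = -2sin(s) + 2sin(3s): A_1=-2, A_3=2. From u_τ(s,0) = 0: all B_n = 0.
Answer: u(s, τ) = -2sin(s)cos(τ/2) + 2sin(3s)cos(3τ/2)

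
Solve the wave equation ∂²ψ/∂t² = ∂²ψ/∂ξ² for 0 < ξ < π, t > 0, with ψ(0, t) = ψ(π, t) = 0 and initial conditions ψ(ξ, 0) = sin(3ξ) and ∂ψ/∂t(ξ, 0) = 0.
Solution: Separating variables: ψ = Σ [A_n cos(ω_n t) + B_n sin(ω_n t)] sin(nξ), ω_n = n. From ICs: A_3=1.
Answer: ψ(ξ, t) = sin(3ξ)cos(3t)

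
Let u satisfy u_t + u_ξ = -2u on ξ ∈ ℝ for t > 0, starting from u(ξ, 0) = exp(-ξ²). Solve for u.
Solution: Substitute u = exp(-2t)w, i.e. w = exp(2t)u.
By the product rule, u_t = exp(-2t)(w_t - 2w), u_ξ = exp(-2t)w_ξ.
Substituting into the PDE and dividing by exp(-2t): w_t - 2w + w_ξ = -2w.
The lower-order terms cancel, leaving the standard advection equation w_t + w_ξ = 0.
Initial data for w: w(ξ,0) = u(ξ,0) = exp(-ξ²).
Solve for w:
  By method of characteristics (waves move right with speed 1):
  Along characteristics ξ - t = const, w is constant, so w(ξ,t) = f(ξ - t) with f = w(·, 0).
Hence w(ξ,t) = exp(-(-t + ξ)²).
Transform back: u(ξ,t) = exp(-2t)w(ξ,t).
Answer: u(ξ, t) = exp(-2t)exp(-(-t + ξ)²)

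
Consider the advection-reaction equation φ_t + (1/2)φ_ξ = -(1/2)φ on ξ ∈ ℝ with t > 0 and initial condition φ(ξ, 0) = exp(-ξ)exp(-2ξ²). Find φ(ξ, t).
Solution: Substitute φ = exp(-ξ)u.
Then φ_ξ = exp(-ξ)(u_ξ - u), φ_t = exp(-ξ)u_t; substituting and dividing by exp(-ξ), the lower-order terms cancel: u_t + (1/2)u_ξ = 0 (standard advection equation).
Data for u: u(ξ,0) = exp(ξ)φ(ξ,0) = exp(-2ξ²).
By characteristics (dξ/dt = 1/2), u(ξ,t) = f(ξ - (1/2)t) with f = u(·, 0).
So u(ξ,t) = exp(-2(-t/2 + ξ)²), and φ(ξ,t) = exp(-ξ)u(ξ,t).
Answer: φ(ξ, t) = exp(-ξ)exp(-2(-t/2 + ξ)²)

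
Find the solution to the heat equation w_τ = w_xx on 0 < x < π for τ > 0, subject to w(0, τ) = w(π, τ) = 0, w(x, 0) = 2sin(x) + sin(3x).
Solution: Separating variables: w = Σ c_n exp(-n²τ) sin(nx). From w(x,0) = 2sin(x) + sin(3x): c_1=2, c_3=1.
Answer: w(x, τ) = 2exp(-τ)sin(x) + exp(-9τ)sin(3x)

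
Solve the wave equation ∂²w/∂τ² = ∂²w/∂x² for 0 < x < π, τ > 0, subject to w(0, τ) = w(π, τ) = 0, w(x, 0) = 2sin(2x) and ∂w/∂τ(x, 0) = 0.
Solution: Separating variables: w = Σ [A_n cos(ω_n τ) + B_n sin(ω_n τ)] sin(nx), ω_n = n. From ICs: A_2=2.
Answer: w(x, τ) = 2sin(2x)cos(2τ)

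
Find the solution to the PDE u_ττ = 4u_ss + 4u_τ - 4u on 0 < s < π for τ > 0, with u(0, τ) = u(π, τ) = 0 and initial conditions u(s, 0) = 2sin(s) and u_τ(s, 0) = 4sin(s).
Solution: Substitute u = exp(2τ)w, i.e. w = exp(-2τ)u.
By the product rule, u_τ = exp(2τ)(w_τ + 2w), u_ττ = exp(2τ)(w_ττ + 4w_τ + 4w), u_ss = exp(2τ)w_ss.
Substituting into the PDE and dividing by exp(2τ): w_ττ + 4w_τ + 4w = 4w_ss + 4(w_τ + 2w) - 4w.
The lower-order terms cancel, leaving the standard wave equation w_ττ = 4w_ss.
Initial data for w: w(s,0) = u(s,0) = 2sin(s); w_τ(s,0) = u_τ(s,0) - 2u(s,0) = 0. The boundary conditions carry over: w(0,τ) = w(π,τ) = 0.
Solve for w:
  Using separation of variables w = X(s)T(τ):
  Eigenfunctions: sin(ns), n = 1, 2, 3, ...
  General solution: w(s, τ) = Σ [A_n cos(2n τ) + B_n sin(2n τ)] sin(ns)
  From w(s,0) = 2sin(s): A_1=2. From w_τ(s,0) = 0: all B_n = 0.
Hence w(s,τ) = 2sin(s)cos(2τ).
Transform back: u(s,τ) = exp(2τ)w(s,τ).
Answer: u(s, τ) = 2exp(2τ)sin(s)cos(2τ)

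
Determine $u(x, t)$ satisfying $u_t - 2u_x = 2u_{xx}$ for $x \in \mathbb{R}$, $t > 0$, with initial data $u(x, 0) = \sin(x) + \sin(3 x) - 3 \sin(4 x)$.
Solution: Change to a moving frame: let $\eta = x + 2t$, $\sigma = t$ and write $u(x,t) = w(\eta,\sigma)$.
By the chain rule $u_t = w_{\sigma} + 2w_{\eta}$, $u_x = w_{\eta}$, $u_{xx} = w_{\eta\eta}$.
Then $u_t - 2u_x = w_{\sigma}$: the advection term cancels and the PDE becomes the heat equation $w_{\sigma} = 2w_{\eta\eta}$ on $\eta \in \mathbb{R}$.
Initial data: $w(\eta,0) = u(\eta,0) = \sin(\eta) + \sin(3 \eta) - 3 \sin(4 \eta)$.
On $\eta \in \mathbb{R}$ each mode satisfies $(\sin(n\eta))'' = -n^2 \sin(n\eta)$, so $e^{-2n^2\sigma} \sin(n\eta)$ solves the heat equation; by superposition $w(\eta,\sigma) = \sum c_n e^{-2n^2\sigma} \sin(n\eta)$.
Reading off the coefficients: $c_1=1, c_3=1, c_4=-3$, so $w(\eta,\sigma) = e^{-2 \sigma} \sin(\eta) + e^{-18 \sigma} \sin(3 \eta) - 3 e^{-32 \sigma} \sin(4 \eta)$.
Substituting back $\eta = x + 2t$, $\sigma = t$: $u(x,t) = w(x + 2t, t)$.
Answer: $u(x, t) = e^{-2 t} \sin(2 t + x) + e^{-18 t} \sin(6 t + 3 x) - 3 e^{-32 t} \sin(8 t + 4 x)$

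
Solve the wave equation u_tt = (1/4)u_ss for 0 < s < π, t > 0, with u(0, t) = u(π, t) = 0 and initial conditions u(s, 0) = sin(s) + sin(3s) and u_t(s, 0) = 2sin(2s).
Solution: Separating variables: u = Σ [A_n cos(ω_n t) + B_n sin(ω_n t)] sin(ns), ω_n = n/2. From ICs (B_n = velocity coefficient / ω_n): A_1=1, A_3=1, B_2=2.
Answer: u(s, t) = sin(s)cos(t/2) + 2sin(2s)sin(t) + sin(3s)cos(3t/2)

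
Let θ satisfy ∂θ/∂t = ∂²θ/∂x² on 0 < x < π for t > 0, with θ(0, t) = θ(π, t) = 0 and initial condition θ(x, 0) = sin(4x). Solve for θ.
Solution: Separating variables: θ = Σ c_n exp(-n²t) sin(nx). From θ(x,0) = sin(4x): c_4=1.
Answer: θ(x, t) = exp(-16t)sin(4x)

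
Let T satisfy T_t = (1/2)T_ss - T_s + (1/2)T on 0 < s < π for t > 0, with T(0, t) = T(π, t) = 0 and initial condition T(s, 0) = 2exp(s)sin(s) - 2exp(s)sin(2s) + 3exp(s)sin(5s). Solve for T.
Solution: Substitute T = exp(s)u.
Then T_s = exp(s)(u_s + u), T_ss = exp(s)(u_ss + 2u_s + u), T_t = exp(s)u_t; substituting and dividing by exp(s), the lower-order terms cancel: u_t = (1/2)u_ss (standard heat equation).
Data for u: u(s,0) = exp(-s)T(s,0) = 2sin(s) - 2sin(2s) + 3sin(5s). The boundary conditions carry over: u(0,t) = u(π,t) = 0.
Separating variables: u = Σ c_n exp(-n²t/2) sin(ns). From u(s,0) = 2sin(s) - 2sin(2s) + 3sin(5s): c_1=2, c_2=-2, c_5=3.
So u(s,t) = -2exp(-2t)sin(2s) + 2exp(-t/2)sin(s) + 3exp(-25t/2)sin(5s), and T(s,t) = exp(s)u(s,t).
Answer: T(s, t) = -2exp(s)exp(-2t)sin(2s) + 2exp(s)exp(-t/2)sin(s) + 3exp(s)exp(-25t/2)sin(5s)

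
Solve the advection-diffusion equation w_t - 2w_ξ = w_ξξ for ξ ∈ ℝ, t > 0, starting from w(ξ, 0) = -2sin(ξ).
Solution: Moving frame: η = ξ + 2t, σ = t, w = u(η,σ), so w_t = u_σ + 2u_η and w_ξξ = u_ηη.
Hence w_t - 2w_ξ = u_σ and the PDE becomes the heat equation u_σ = u_ηη on η ∈ ℝ.
Initial data: u(η,0) = w(η,0) = -2sin(η). Each mode sin(nη) decays as exp(-n²σ) on ℝ, so u(η,σ) = Σ c_n exp(-n²σ) sin(nη) with c_1=-2: u(η,σ) = -2exp(-σ)sin(η).
Substituting back: w(ξ,t) = u(ξ + 2t, t).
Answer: w(ξ, t) = -2exp(-t)sin(2t + ξ)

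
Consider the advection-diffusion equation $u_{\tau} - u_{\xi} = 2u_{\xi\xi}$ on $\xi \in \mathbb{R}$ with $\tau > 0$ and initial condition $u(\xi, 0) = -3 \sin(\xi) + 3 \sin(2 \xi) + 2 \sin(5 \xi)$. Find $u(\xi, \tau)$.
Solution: Change to a moving frame: let $\eta = \xi + \tau$, $\sigma = \tau$ and write $u(\xi,\tau) = w(\eta,\sigma)$.
By the chain rule $u_{\tau} = w_{\sigma} + w_{\eta}$, $u_{\xi} = w_{\eta}$, $u_{\xi\xi} = w_{\eta\eta}$.
Then $u_{\tau} - u_{\xi} = w_{\sigma}$: the advection term cancels and the PDE becomes the heat equation $w_{\sigma} = 2w_{\eta\eta}$ on $\eta \in \mathbb{R}$.
Initial data: $w(\eta,0) = u(\eta,0) = -3 \sin(\eta) + 3 \sin(2 \eta) + 2 \sin(5 \eta)$.
On $\eta \in \mathbb{R}$ each mode satisfies $(\sin(n\eta))'' = -n^2 \sin(n\eta)$, so $e^{-2n^2\sigma} \sin(n\eta)$ solves the heat equation; by superposition $w(\eta,\sigma) = \sum c_n e^{-2n^2\sigma} \sin(n\eta)$.
Reading off the coefficients: $c_1=-3, c_2=3, c_5=2$, so $w(\eta,\sigma) = -3 e^{-2 \sigma} \sin(\eta) + 3 e^{-8 \sigma} \sin(2 \eta) + 2 e^{-50 \sigma} \sin(5 \eta)$.
Substituting back $\eta = \xi + \tau$, $\sigma = \tau$: $u(\xi,\tau) = w(\xi + \tau, \tau)$.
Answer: $u(\xi, \tau) = -3 e^{-2 \tau} \sin(\tau + \xi) + 3 e^{-8 \tau} \sin(2 \tau + 2 \xi) + 2 e^{-50 \tau} \sin(5 \tau + 5 \xi)$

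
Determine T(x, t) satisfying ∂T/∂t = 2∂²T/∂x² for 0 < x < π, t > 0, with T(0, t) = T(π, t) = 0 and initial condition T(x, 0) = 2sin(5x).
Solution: Separating variables: T = Σ c_n exp(-2n²t) sin(nx). From T(x,0) = 2sin(5x): c_5=2.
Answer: T(x, t) = 2exp(-50t)sin(5x)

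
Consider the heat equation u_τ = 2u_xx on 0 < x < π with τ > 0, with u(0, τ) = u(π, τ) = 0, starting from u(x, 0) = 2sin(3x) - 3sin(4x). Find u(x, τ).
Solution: Separating variables: u = Σ c_n exp(-2n²τ) sin(nx). From u(x,0) = 2sin(3x) - 3sin(4x): c_3=2, c_4=-3.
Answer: u(x, τ) = 2exp(-18τ)sin(3x) - 3exp(-32τ)sin(4x)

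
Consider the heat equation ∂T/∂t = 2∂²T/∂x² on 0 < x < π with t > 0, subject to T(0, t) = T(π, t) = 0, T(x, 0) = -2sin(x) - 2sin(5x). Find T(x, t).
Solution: Using separation of variables T = X(x)G(t):
Eigenfunctions: sin(nx), n = 1, 2, 3, ...
General solution: T(x, t) = Σ c_n sin(nx) exp(-2n² t)
Matching T(x,0) = -2sin(x) - 2sin(5x) term by term: c_1=-2, c_5=-2.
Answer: T(x, t) = -2exp(-2t)sin(x) - 2exp(-50t)sin(5x)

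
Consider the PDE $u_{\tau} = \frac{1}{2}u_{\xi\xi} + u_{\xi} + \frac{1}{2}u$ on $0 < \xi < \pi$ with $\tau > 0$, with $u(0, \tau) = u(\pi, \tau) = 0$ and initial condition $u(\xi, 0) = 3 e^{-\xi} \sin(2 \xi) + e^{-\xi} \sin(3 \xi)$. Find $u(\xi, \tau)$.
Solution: Substitute $u = e^{-\xi}w$.
Then $u_{\xi} = e^{-\xi}(w_{\xi} - w)$, $u_{\xi\xi} = e^{-\xi}(w_{\xi\xi} - 2w_{\xi} + w)$, $u_{\tau} = e^{-\xi}w_{\tau}$; substituting and dividing by $e^{-\xi}$, the lower-order terms cancel: $w_{\tau} = \frac{1}{2}w_{\xi\xi}$ (standard heat equation).
Data for $w$: $w(\xi,0) = e^{\xi}u(\xi,0) = 3 \sin(2 \xi) + \sin(3 \xi)$. The boundary conditions carry over: $w(0,\tau) = w(\pi,\tau) = 0$.
Separating variables: $w = \sum c_n e^{-n^2\tau/2} \sin(n\xi)$. From $w(\xi,0) = 3 \sin(2 \xi) + \sin(3 \xi)$: $c_2=3, c_3=1$.
So $w(\xi,\tau) = 3 e^{-2 \tau} \sin(2 \xi) + e^{-9 \tau/2} \sin(3 \xi)$, and $u(\xi,\tau) = e^{-\xi}w(\xi,\tau)$.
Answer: $u(\xi, \tau) = 3 e^{-2 \tau} e^{-\xi} \sin(2 \xi) + e^{-9 \tau/2} e^{-\xi} \sin(3 \xi)$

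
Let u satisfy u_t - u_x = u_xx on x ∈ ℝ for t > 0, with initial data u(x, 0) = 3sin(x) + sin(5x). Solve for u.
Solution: Change to a moving frame: let η = x + t, σ = t and write u(x,t) = w(η,σ).
By the chain rule u_t = w_σ + w_η, u_x = w_η, u_xx = w_ηη.
Then u_t - u_x = w_σ: the advection term cancels and the PDE becomes the heat equation w_σ = w_ηη on η ∈ ℝ.
Initial data: w(η,0) = u(η,0) = 3sin(η) + sin(5η).
On η ∈ ℝ each mode satisfies (sin(nη))″ = -n² sin(nη), so exp(-n²σ) sin(nη) solves the heat equation; by superposition w(η,σ) = Σ c_n exp(-n²σ) sin(nη).
Reading off the coefficients: c_1=3, c_5=1, so w(η,σ) = 3exp(-σ)sin(η) + exp(-25σ)sin(5η).
Substituting back η = x + t, σ = t: u(x,t) = w(x + t, t).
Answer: u(x, t) = 3exp(-t)sin(t + x) + exp(-25t)sin(5t + 5x)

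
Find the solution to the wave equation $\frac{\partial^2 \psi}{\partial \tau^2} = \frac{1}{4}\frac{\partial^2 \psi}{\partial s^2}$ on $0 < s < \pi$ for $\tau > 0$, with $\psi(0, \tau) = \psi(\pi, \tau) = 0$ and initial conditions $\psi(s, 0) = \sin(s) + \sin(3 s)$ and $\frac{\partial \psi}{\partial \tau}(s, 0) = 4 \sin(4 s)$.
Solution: Separating variables: $\psi = \sum [A_n \cos(\omega_n \tau) + B_n \sin(\omega_n \tau)] \sin(ns)$, $\omega_n = n/2$. From ICs ($B_n$ = velocity coefficient / $\omega_n$): $A_1=1, A_3=1, B_4=2$.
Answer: $\psi(s, \tau) = 2 \sin(2 \tau) \sin(4 s) + \sin(s) \cos(\tau/2) + \sin(3 s) \cos(3 \tau/2)$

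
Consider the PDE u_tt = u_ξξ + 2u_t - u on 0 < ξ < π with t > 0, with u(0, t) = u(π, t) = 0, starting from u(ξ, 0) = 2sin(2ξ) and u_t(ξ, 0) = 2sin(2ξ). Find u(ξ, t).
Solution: Substitute u = exp(t)w.
Then u_t = exp(t)(w_t + w), u_tt = exp(t)(w_tt + 2w_t + w), u_ξξ = exp(t)w_ξξ; substituting and dividing by exp(t), the lower-order terms cancel: w_tt = w_ξξ (standard wave equation).
Data for w: w(ξ,0) = u(ξ,0) = 2sin(2ξ); w_t(ξ,0) = u_t(ξ,0) - u(ξ,0) = 0. The boundary conditions carry over: w(0,t) = w(π,t) = 0.
Separating variables: w = Σ [A_n cos(ω_n t) + B_n sin(ω_n t)] sin(nξ), ω_n = n. From ICs: A_2=2.
So w(ξ,t) = 2sin(2ξ)cos(2t), and u(ξ,t) = exp(t)w(ξ,t).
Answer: u(ξ, t) = 2exp(t)sin(2ξ)cos(2t)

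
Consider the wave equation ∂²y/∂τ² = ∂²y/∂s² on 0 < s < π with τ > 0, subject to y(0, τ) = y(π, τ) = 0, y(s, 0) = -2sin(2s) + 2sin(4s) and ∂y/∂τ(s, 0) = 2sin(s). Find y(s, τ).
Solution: Using separation of variables y = X(s)T(τ):
Eigenfunctions: sin(ns), n = 1, 2, 3, ...
General solution: y(s, τ) = Σ [A_n cos(n τ) + B_n sin(n τ)] sin(ns)
From y(s,0) = -2sin(2s) + 2sin(4s): A_2=-2, A_4=2. From y_τ(s,0) = 2sin(s), using y_τ(s,0) = Σ ω_n B_n sin(ns) with ω_n = n: B_1 = 2/1 = 2.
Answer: y(s, τ) = 2sin(s)sin(τ) - 2sin(2s)cos(2τ) + 2sin(4s)cos(4τ)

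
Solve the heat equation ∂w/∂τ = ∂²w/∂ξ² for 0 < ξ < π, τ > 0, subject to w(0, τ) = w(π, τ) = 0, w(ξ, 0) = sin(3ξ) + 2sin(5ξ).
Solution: Using separation of variables w = X(ξ)T(τ):
Eigenfunctions: sin(nξ), n = 1, 2, 3, ...
General solution: w(ξ, τ) = Σ c_n sin(nξ) exp(-n² τ)
Matching w(ξ,0) = sin(3ξ) + 2sin(5ξ) term by term: c_3=1, c_5=2.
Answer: w(ξ, τ) = exp(-9τ)sin(3ξ) + 2exp(-25τ)sin(5ξ)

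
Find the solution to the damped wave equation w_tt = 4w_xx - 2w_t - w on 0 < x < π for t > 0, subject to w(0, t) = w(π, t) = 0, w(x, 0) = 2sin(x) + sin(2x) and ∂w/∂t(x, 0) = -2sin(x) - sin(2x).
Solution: Substitute w = exp(-t)u, i.e. u = exp(t)w.
By the product rule, w_t = exp(-t)(u_t - u), w_tt = exp(-t)(u_tt - 2u_t + u), w_xx = exp(-t)u_xx.
Substituting into the PDE and dividing by exp(-t): u_tt - 2u_t + u = 4u_xx - 2(u_t - u) - u.
The lower-order terms cancel, leaving the standard wave equation u_tt = 4u_xx.
Initial data for u: u(x,0) = w(x,0) = 2sin(x) + sin(2x); u_t(x,0) = w_t(x,0) + w(x,0) = 0. The boundary conditions carry over: u(0,t) = u(π,t) = 0.
Solve for u:
  Using separation of variables u = X(x)T(t):
  Eigenfunctions: sin(nx), n = 1, 2, 3, ...
  General solution: u(x, t) = Σ [A_n cos(2n t) + B_n sin(2n t)] sin(nx)
  From u(x,0) = 2sin(x) + sin(2x): A_1=2, A_2=1. From u_t(x,0) = 0: all B_n = 0.
Hence u(x,t) = 2sin(x)cos(2t) + sin(2x)cos(4t).
Transform back: w(x,t) = exp(-t)u(x,t).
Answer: w(x, t) = 2exp(-t)sin(x)cos(2t) + exp(-t)sin(2x)cos(4t)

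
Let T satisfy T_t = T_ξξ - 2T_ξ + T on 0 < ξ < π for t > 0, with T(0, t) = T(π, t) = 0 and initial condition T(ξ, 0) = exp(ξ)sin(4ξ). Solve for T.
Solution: Substitute T = exp(ξ)u.
Then T_ξ = exp(ξ)(u_ξ + u), T_ξξ = exp(ξ)(u_ξξ + 2u_ξ + u), T_t = exp(ξ)u_t; substituting and dividing by exp(ξ), the lower-order terms cancel: u_t = u_ξξ (standard heat equation).
Data for u: u(ξ,0) = exp(-ξ)T(ξ,0) = sin(4ξ). The boundary conditions carry over: u(0,t) = u(π,t) = 0.
Separating variables: u = Σ c_n exp(-n²t) sin(nξ). From u(ξ,0) = sin(4ξ): c_4=1.
So u(ξ,t) = exp(-16t)sin(4ξ), and T(ξ,t) = exp(ξ)u(ξ,t).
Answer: T(ξ, t) = exp(-16t)exp(ξ)sin(4ξ)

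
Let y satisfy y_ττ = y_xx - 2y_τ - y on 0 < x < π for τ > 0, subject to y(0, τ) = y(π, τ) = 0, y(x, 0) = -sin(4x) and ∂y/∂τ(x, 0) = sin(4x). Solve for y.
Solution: Substitute y = exp(-τ)u.
Then y_τ = exp(-τ)(u_τ - u), y_ττ = exp(-τ)(u_ττ - 2u_τ + u), y_xx = exp(-τ)u_xx; substituting and dividing by exp(-τ), the lower-order terms cancel: u_ττ = u_xx (standard wave equation).
Data for u: u(x,0) = y(x,0) = -sin(4x); u_τ(x,0) = y_τ(x,0) + y(x,0) = 0. The boundary conditions carry over: u(0,τ) = u(π,τ) = 0.
Separating variables: u = Σ [A_n cos(ω_n τ) + B_n sin(ω_n τ)] sin(nx), ω_n = n. From ICs: A_4=-1.
So u(x,τ) = -sin(4x)cos(4τ), and y(x,τ) = exp(-τ)u(x,τ).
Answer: y(x, τ) = -exp(-τ)sin(4x)cos(4τ)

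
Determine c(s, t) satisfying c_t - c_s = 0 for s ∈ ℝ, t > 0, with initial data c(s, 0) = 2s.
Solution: By method of characteristics (waves move left with speed 1):
Along characteristics s + t = const, c is constant, so c(s,t) = f(s + t) with f = c(·, 0).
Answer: c(s, t) = 2s + 2t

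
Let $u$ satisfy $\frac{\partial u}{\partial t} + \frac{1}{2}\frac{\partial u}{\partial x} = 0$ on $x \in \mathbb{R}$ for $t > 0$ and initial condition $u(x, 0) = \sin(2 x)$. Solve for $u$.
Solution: By method of characteristics (waves move right with speed 1/2):
Along characteristics $x - \frac{1}{2}t =$ const, $u$ is constant, so $u(x,t) = f(x - \frac{1}{2}t)$ with $f = u( \cdot , 0)$.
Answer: $u(x, t) = - \sin(t - 2 x)$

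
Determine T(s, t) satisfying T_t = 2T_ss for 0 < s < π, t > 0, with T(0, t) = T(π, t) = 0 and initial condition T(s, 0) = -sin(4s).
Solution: Using separation of variables T = X(s)G(t):
Eigenfunctions: sin(ns), n = 1, 2, 3, ...
General solution: T(s, t) = Σ c_n sin(ns) exp(-2n² t)
Matching T(s,0) = -sin(4s) term by term: c_4=-1.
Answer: T(s, t) = -exp(-32t)sin(4s)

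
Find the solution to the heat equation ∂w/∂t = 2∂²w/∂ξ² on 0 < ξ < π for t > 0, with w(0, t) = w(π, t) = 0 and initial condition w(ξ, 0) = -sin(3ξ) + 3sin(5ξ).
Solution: Separating variables: w = Σ c_n exp(-2n²t) sin(nξ). From w(ξ,0) = -sin(3ξ) + 3sin(5ξ): c_3=-1, c_5=3.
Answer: w(ξ, t) = -exp(-18t)sin(3ξ) + 3exp(-50t)sin(5ξ)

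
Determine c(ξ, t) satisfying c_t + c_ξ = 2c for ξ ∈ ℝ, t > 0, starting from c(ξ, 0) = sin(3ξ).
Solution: Substitute c = exp(2t)u, i.e. u = exp(-2t)c.
By the product rule, c_t = exp(2t)(u_t + 2u), c_ξ = exp(2t)u_ξ.
Substituting into the PDE and dividing by exp(2t): u_t + 2u + u_ξ = 2u.
The lower-order terms cancel, leaving the standard advection equation u_t + u_ξ = 0.
Initial data for u: u(ξ,0) = c(ξ,0) = sin(3ξ).
Solve for u:
  By method of characteristics (waves move right with speed 1):
  Along characteristics ξ - t = const, u is constant, so u(ξ,t) = f(ξ - t) with f = u(·, 0).
Hence u(ξ,t) = -sin(3t - 3ξ).
Transform back: c(ξ,t) = exp(2t)u(ξ,t).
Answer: c(ξ, t) = -exp(2t)sin(3t - 3ξ)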